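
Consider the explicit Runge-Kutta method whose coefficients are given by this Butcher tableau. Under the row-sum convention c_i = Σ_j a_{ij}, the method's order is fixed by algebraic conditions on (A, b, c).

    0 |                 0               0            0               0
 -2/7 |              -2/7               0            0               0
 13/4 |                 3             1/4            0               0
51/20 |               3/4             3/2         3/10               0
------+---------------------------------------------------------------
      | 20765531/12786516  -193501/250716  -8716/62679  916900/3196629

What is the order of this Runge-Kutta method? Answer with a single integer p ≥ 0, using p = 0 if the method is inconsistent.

3

b = (20765531/12786516, -193501/250716, -8716/62679, 916900/3196629)
c = (0, -2/7, 13/4, 51/20)
Ac = (0, 0, -1/14, 153/280)
Σ b_i: 20765531/12786516·1 + (-193501/250716)·1 + (-8716/62679)·1 + 916900/3196629·1 = 1 ✓
b·c: (-193501/250716)·(-2/7) + (-8716/62679)·13/4 + 916900/3196629·51/20 = 1/2 ✓
b·c²: (-193501/250716)·4/49 + (-8716/62679)·169/16 + 916900/3196629·2601/400 = 1/3 ✓
b·Ac: (-8716/62679)·(-1/14) + 916900/3196629·153/280 = 1/6 ✓
b·c³: (-193501/250716)·(-8/343) + (-8716/62679)·2197/64 + 916900/3196629·132651/8000 = 8809/17550120 ≠ 1/4 ⇒ order 3.
b·(c∘Ac): (-8716/62679)·(-13/56) + 916900/3196629·7803/5600 = 216595/501432 ≠ 1/8
b·Ac²: (-8716/62679)·1/49 + 916900/3196629·25803/7840 = 56161067/59670408 ≠ 1/12
b·A²c: 916900/3196629·(-3/140) = -45845/7458801 ≠ 1/24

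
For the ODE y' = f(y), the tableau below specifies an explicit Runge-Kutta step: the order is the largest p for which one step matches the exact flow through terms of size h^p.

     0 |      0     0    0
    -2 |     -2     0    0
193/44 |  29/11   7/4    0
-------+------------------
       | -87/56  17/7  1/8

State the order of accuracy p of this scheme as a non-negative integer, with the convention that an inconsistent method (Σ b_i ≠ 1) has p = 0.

b = (-87/56, 17/7, 1/8)
c = (0, -2, 193/44)
Ac = (0, 0, -7/2)
Σ b_i: (-87/56)·1 + 17/7·1 + 1/8·1 = 1 ✓
b·c: 17/7·(-2) + 1/8·193/44 = -10617/2464 ≠ 1/2 ⇒ order 1.

1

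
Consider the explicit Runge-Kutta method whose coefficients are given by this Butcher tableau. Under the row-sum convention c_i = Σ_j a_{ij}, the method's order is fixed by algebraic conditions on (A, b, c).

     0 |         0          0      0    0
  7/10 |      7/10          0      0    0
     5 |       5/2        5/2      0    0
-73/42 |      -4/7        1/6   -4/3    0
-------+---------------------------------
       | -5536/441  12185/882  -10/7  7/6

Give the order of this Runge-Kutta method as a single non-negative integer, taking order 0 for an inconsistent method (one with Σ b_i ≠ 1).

b = (-5536/441, 12185/882, -10/7, 7/6)
c = (0, 7/10, 5, -73/42)
Ac = (0, 0, 7/4, -131/20)
Σ b_i: (-5536/441)·1 + 12185/882·1 + (-10/7)·1 + 7/6·1 = 1 ✓
b·c: 12185/882·7/10 + (-10/7)·5 + 7/6·(-73/42) = 1/2 ✓
b·c²: 12185/882·49/100 + (-10/7)·25 + 7/6·5329/1764 = -13727/540 ≠ 1/3 ⇒ order 2.
b·Ac: (-10/7)·7/4 + 7/6·(-131/20) = -1217/120 ≠ 1/6

2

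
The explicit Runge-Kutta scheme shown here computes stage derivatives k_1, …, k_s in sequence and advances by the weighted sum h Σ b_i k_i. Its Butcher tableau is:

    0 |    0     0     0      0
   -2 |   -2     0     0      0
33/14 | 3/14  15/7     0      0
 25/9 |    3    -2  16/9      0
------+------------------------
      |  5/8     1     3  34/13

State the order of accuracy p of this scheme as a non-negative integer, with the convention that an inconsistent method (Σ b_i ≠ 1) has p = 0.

b = (5/8, 1, 3, 34/13)
c = (0, -2, 33/14, 25/9)
Ac = (0, 0, -30/7, 172/21)
Σ b_i: 5/8·1 + 1·1 + 3·1 + 34/13·1 = 753/104 ≠ 1 ⇒ order 0.

0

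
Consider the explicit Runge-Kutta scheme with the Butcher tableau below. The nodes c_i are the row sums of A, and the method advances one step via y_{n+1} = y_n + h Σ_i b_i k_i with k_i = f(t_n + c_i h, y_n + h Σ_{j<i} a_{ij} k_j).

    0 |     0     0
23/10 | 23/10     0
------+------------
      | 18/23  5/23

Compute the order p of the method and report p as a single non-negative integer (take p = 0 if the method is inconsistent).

b = (18/23, 5/23)
c = (0, 23/10)
Σ b_i: 18/23·1 + 5/23·1 = 1 ✓
b·c: 5/23·23/10 = 1/2 ✓; 2 stages ⇒ order 2.

2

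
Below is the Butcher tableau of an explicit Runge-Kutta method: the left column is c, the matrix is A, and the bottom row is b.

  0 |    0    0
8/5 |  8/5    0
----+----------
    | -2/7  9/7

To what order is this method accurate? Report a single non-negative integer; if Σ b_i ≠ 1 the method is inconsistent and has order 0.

b = (-2/7, 9/7)
c = (0, 8/5)
Σ b_i: (-2/7)·1 + 9/7·1 = 1 ✓
b·c: 9/7·8/5 = 72/35 ≠ 1/2 ⇒ order 1.

1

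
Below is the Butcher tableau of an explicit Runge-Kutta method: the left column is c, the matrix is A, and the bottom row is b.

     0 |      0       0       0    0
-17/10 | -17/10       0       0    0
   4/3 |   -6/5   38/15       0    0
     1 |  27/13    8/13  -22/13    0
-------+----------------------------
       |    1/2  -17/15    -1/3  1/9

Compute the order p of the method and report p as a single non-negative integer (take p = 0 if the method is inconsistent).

b = (1/2, -17/15, -1/3, 1/9)
c = (0, -17/10, 4/3, 1)
Ac = (0, 0, -323/75, -644/195)
Σ b_i: 1/2·1 + (-17/15)·1 + (-1/3)·1 + 1/9·1 = -77/90 ≠ 1 ⇒ order 0.

0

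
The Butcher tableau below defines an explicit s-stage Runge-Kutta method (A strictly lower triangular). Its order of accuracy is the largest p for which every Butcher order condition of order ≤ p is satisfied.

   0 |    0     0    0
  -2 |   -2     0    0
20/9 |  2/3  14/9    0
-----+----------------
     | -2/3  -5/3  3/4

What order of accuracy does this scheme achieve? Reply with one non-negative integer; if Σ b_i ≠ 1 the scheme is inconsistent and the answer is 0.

b = (-2/3, -5/3, 3/4)
c = (0, -2, 20/9)
Ac = (0, 0, -28/9)
Σ b_i: (-2/3)·1 + (-5/3)·1 + 3/4·1 = -19/12 ≠ 1 ⇒ order 0.

0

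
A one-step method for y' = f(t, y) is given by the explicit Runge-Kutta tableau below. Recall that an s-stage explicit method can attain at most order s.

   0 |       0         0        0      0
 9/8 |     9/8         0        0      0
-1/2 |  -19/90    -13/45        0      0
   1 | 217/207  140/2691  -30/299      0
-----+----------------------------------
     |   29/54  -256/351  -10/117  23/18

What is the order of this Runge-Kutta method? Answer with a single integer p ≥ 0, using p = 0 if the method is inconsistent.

b = (29/54, -256/351, -10/117, 23/18)
c = (0, 9/8, -1/2, 1)
Ac = (0, 0, -13/40, 5/46)
Σ b_i: 29/54·1 + (-256/351)·1 + (-10/117)·1 + 23/18·1 = 1 ✓
b·c: (-256/351)·9/8 + (-10/117)·(-1/2) + 23/18·1 = 1/2 ✓
b·c²: (-256/351)·81/64 + (-10/117)·1/4 + 23/18·1 = 1/3 ✓
b·Ac: (-10/117)·(-13/40) + 23/18·5/46 = 1/6 ✓
b·c³: (-256/351)·729/512 + (-10/117)·(-1/8) + 23/18·1 = 1/4 ✓
b·(c∘Ac): (-10/117)·13/80 + 23/18·5/46 = 1/8 ✓
b·Ac²: (-10/117)·(-117/320) + 23/18·15/368 = 1/12 ✓
b·A²c: 23/18·3/92 = 1/24 ✓; 4 stages ⇒ order 4.

4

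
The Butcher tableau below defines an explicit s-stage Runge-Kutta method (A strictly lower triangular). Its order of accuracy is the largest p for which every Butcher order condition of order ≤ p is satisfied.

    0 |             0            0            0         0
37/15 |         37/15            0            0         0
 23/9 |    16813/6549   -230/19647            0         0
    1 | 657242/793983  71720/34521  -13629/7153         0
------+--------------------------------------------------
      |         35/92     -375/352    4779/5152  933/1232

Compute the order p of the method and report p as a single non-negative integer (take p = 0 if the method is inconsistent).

4

b = (35/92, -375/352, 4779/5152, 933/1232)
c = (0, 37/15, 23/9, 1)
Ac = (0, 0, -46/1593, 715/2799)
Σ b_i: 35/92·1 + (-375/352)·1 + 4779/5152·1 + 933/1232·1 = 1 ✓
b·c: (-375/352)·37/15 + 4779/5152·23/9 + 933/1232·1 = 1/2 ✓
b·c²: (-375/352)·1369/225 + 4779/5152·529/81 + 933/1232·1 = 1/3 ✓
b·Ac: 4779/5152·(-46/1593) + 933/1232·715/2799 = 1/6 ✓
b·c³: (-375/352)·50653/3375 + 4779/5152·12167/729 + 933/1232·1 = 1/4 ✓
b·(c∘Ac): 4779/5152·(-1058/14337) + 933/1232·715/2799 = 1/8 ✓
b·Ac²: 4779/5152·(-1702/23895) + 933/1232·2761/13995 = 1/12 ✓
b·A²c: 933/1232·154/2799 = 1/24 ✓; 4 stages ⇒ order 4.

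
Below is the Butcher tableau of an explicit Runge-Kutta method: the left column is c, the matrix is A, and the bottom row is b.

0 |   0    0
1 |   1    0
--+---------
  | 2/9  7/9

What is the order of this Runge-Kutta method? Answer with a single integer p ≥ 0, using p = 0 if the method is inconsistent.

b = (2/9, 7/9)
c = (0, 1)
Σ b_i: 2/9·1 + 7/9·1 = 1 ✓
b·c: 7/9·1 = 7/9 ≠ 1/2 ⇒ order 1.

1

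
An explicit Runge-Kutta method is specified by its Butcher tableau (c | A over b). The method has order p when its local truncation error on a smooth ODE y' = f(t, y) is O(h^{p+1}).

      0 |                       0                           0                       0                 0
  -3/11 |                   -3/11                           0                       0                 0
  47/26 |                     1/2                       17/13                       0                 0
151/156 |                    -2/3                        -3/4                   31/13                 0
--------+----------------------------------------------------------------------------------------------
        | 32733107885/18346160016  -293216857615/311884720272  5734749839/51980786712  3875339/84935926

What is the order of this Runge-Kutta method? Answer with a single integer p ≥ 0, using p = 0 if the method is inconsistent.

b = (32733107885/18346160016, -293216857615/311884720272, 5734749839/51980786712, 3875339/84935926)
c = (0, -3/11, 47/26, 151/156)
Ac = (0, 0, -51/143, 33575/7436)
Σ b_i: 32733107885/18346160016·1 + (-293216857615/311884720272)·1 + 5734749839/51980786712·1 + 3875339/84935926·1 = 1 ✓
b·c: (-293216857615/311884720272)·(-3/11) + 5734749839/51980786712·47/26 + 3875339/84935926·151/156 = 1/2 ✓
b·c²: (-293216857615/311884720272)·9/121 + 5734749839/51980786712·2209/676 + 3875339/84935926·22801/24336 = 1/3 ✓
b·Ac: 5734749839/51980786712·(-51/143) + 3875339/84935926·33575/7436 = 1/6 ✓
b·c³: (-293216857615/311884720272)·(-27/1331) + 5734749839/51980786712·103823/17576 + 3875339/84935926·3442951/3796416 = 1358775067475/1908000641664 ≠ 1/4 ⇒ order 3.
b·(c∘Ac): 5734749839/51980786712·(-2397/3718) + 3875339/84935926·5069825/1160016 = 74789504393/583000196064 ≠ 1/8
b·Ac²: 5734749839/51980786712·153/1573 + 3875339/84935926·2056660/265837 = 17670893789/48583349672 ≠ 1/12
b·A²c: 3875339/84935926·(-1581/1859) = -36253911/934295186 ≠ 1/24

3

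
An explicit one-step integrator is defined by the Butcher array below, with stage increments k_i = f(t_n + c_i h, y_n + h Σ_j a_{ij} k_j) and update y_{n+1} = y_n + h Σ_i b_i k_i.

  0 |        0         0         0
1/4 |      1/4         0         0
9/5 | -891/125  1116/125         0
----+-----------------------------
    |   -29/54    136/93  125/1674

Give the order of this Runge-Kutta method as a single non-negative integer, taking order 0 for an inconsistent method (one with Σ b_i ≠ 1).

b = (-29/54, 136/93, 125/1674)
c = (0, 1/4, 9/5)
Ac = (0, 0, 279/125)
Σ b_i: (-29/54)·1 + 136/93·1 + 125/1674·1 = 1 ✓
b·c: 136/93·1/4 + 125/1674·9/5 = 1/2 ✓
b·c²: 136/93·1/16 + 125/1674·81/25 = 1/3 ✓
b·Ac: 125/1674·279/125 = 1/6 ✓; 3 stages ⇒ order 3.

3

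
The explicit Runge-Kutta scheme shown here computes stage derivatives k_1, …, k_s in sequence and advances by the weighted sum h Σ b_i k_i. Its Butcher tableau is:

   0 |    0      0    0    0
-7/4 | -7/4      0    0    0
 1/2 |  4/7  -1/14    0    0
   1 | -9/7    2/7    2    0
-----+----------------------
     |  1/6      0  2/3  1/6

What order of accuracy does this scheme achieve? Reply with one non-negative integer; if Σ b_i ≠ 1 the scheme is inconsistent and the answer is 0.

b = (1/6, 0, 2/3, 1/6)
c = (0, -7/4, 1/2, 1)
Ac = (0, 0, 1/8, 1/2)
Σ b_i: 1/6·1 + 2/3·1 + 1/6·1 = 1 ✓
b·c: 2/3·1/2 + 1/6·1 = 1/2 ✓
b·c²: 2/3·1/4 + 1/6·1 = 1/3 ✓
b·Ac: 2/3·1/8 + 1/6·1/2 = 1/6 ✓
b·c³: 2/3·1/8 + 1/6·1 = 1/4 ✓
b·(c∘Ac): 2/3·1/16 + 1/6·1/2 = 1/8 ✓
b·Ac²: 2/3·(-7/32) + 1/6·11/8 = 1/12 ✓
b·A²c: 1/6·1/4 = 1/24 ✓; 4 stages ⇒ order 4.

4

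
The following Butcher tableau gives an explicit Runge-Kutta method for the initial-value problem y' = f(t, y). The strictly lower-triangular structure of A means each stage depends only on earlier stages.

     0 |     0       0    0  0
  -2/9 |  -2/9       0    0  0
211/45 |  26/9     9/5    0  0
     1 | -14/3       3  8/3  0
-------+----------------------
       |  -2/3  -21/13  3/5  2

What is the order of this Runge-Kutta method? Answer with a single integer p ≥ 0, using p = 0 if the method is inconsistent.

b = (-2/3, -21/13, 3/5, 2)
c = (0, -2/9, 211/45, 1)
Ac = (0, 0, -2/5, 1598/135)
Σ b_i: (-2/3)·1 + (-21/13)·1 + 3/5·1 + 2·1 = 62/195 ≠ 1 ⇒ order 0.

0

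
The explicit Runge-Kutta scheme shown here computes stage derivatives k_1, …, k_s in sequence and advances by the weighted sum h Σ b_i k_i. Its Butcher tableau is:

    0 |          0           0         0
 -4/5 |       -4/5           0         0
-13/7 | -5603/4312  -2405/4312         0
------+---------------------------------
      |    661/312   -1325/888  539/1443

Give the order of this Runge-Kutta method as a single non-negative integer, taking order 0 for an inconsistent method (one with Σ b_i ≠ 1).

b = (661/312, -1325/888, 539/1443)
c = (0, -4/5, -13/7)
Ac = (0, 0, 481/1078)
Σ b_i: 661/312·1 + (-1325/888)·1 + 539/1443·1 = 1 ✓
b·c: (-1325/888)·(-4/5) + 539/1443·(-13/7) = 1/2 ✓
b·c²: (-1325/888)·16/25 + 539/1443·169/49 = 1/3 ✓
b·Ac: 539/1443·481/1078 = 1/6 ✓; 3 stages ⇒ order 3.

3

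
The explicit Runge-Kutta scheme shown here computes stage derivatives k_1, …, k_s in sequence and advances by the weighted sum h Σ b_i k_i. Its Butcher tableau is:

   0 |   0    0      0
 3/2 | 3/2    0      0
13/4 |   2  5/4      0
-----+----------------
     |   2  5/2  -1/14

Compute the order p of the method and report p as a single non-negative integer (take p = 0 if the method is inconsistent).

0

b = (2, 5/2, -1/14)
c = (0, 3/2, 13/4)
Ac = (0, 0, 15/8)
Σ b_i: 2·1 + 5/2·1 + (-1/14)·1 = 31/7 ≠ 1 ⇒ order 0.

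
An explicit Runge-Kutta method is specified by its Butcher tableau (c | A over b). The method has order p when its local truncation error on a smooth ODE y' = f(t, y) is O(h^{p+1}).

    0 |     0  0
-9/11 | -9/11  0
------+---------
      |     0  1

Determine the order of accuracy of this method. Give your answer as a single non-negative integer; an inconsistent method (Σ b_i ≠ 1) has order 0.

b = (0, 1)
c = (0, -9/11)
Σ b_i: 1·1 = 1 ✓
b·c: 1·(-9/11) = -9/11 ≠ 1/2 ⇒ order 1.

1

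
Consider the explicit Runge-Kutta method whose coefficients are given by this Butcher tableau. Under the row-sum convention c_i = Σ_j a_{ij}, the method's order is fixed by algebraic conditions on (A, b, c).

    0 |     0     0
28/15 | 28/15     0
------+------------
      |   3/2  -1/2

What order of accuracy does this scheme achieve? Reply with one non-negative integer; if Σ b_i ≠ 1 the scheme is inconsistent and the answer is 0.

1

b = (3/2, -1/2)
c = (0, 28/15)
Σ b_i: 3/2·1 + (-1/2)·1 = 1 ✓
b·c: (-1/2)·28/15 = -14/15 ≠ 1/2 ⇒ order 1.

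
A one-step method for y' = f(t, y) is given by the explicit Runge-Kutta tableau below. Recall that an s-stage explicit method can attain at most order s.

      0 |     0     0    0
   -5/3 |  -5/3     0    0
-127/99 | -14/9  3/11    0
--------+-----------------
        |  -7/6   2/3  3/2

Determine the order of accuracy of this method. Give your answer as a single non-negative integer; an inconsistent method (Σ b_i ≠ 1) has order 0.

1

b = (-7/6, 2/3, 3/2)
c = (0, -5/3, -127/99)
Ac = (0, 0, -5/11)
Σ b_i: (-7/6)·1 + 2/3·1 + 3/2·1 = 1 ✓
b·c: 2/3·(-5/3) + 3/2·(-127/99) = -601/198 ≠ 1/2 ⇒ order 1.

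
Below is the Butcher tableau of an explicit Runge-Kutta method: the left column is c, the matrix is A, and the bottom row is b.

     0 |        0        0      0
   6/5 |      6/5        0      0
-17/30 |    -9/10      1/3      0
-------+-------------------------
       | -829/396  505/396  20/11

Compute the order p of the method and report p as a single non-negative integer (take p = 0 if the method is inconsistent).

2

b = (-829/396, 505/396, 20/11)
c = (0, 6/5, -17/30)
Ac = (0, 0, 2/5)
Σ b_i: (-829/396)·1 + 505/396·1 + 20/11·1 = 1 ✓
b·c: 505/396·6/5 + 20/11·(-17/30) = 1/2 ✓
b·c²: 505/396·36/25 + 20/11·289/900 = 1198/495 ≠ 1/3 ⇒ order 2.
b·Ac: 20/11·2/5 = 8/11 ≠ 1/6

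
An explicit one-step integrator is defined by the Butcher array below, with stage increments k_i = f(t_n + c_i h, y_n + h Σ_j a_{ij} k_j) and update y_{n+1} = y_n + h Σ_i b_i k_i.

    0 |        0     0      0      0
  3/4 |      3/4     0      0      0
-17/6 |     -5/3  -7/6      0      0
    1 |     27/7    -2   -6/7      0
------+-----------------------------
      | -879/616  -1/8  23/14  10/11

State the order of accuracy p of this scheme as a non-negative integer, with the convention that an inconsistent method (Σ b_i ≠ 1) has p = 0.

b = (-879/616, -1/8, 23/14, 10/11)
c = (0, 3/4, -17/6, 1)
Ac = (0, 0, -7/8, 13/14)
Σ b_i: (-879/616)·1 + (-1/8)·1 + 23/14·1 + 10/11·1 = 1 ✓
b·c: (-1/8)·3/4 + 23/14·(-17/6) + 10/11·1 = -28381/7392 ≠ 1/2 ⇒ order 1.

1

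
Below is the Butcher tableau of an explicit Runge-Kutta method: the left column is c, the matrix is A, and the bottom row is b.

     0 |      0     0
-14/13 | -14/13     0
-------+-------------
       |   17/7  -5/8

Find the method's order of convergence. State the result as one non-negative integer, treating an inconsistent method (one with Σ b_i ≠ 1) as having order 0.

0

b = (17/7, -5/8)
c = (0, -14/13)
Σ b_i: 17/7·1 + (-5/8)·1 = 101/56 ≠ 1 ⇒ order 0.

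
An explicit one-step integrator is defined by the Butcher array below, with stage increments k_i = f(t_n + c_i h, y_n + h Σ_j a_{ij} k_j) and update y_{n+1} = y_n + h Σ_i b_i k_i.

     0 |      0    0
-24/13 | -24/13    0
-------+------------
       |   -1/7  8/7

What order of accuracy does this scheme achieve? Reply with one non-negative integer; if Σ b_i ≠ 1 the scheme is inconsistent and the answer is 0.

1

b = (-1/7, 8/7)
c = (0, -24/13)
Σ b_i: (-1/7)·1 + 8/7·1 = 1 ✓
b·c: 8/7·(-24/13) = -192/91 ≠ 1/2 ⇒ order 1.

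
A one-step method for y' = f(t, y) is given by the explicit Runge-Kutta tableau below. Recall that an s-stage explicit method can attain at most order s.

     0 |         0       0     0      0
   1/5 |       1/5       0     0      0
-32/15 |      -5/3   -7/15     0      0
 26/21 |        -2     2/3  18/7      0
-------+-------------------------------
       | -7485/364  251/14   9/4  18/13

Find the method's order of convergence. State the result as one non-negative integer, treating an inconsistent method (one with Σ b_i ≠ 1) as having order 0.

b = (-7485/364, 251/14, 9/4, 18/13)
c = (0, 1/5, -32/15, 26/21)
Ac = (0, 0, -7/75, -562/105)
Σ b_i: (-7485/364)·1 + 251/14·1 + 9/4·1 + 18/13·1 = 1 ✓
b·c: 251/14·1/5 + 9/4·(-32/15) + 18/13·26/21 = 1/2 ✓
b·c²: 251/14·1/25 + 9/4·1024/225 + 18/13·676/441 = 6409/490 ≠ 1/3 ⇒ order 2.
b·Ac: 9/4·(-7/75) + 18/13·(-562/105) = -69351/9100 ≠ 1/6

2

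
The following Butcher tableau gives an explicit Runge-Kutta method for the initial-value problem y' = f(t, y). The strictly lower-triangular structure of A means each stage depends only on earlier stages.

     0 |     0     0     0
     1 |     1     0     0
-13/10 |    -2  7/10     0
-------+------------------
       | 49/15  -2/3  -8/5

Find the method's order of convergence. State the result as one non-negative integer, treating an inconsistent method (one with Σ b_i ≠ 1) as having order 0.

1

b = (49/15, -2/3, -8/5)
c = (0, 1, -13/10)
Ac = (0, 0, 7/10)
Σ b_i: 49/15·1 + (-2/3)·1 + (-8/5)·1 = 1 ✓
b·c: (-2/3)·1 + (-8/5)·(-13/10) = 106/75 ≠ 1/2 ⇒ order 1.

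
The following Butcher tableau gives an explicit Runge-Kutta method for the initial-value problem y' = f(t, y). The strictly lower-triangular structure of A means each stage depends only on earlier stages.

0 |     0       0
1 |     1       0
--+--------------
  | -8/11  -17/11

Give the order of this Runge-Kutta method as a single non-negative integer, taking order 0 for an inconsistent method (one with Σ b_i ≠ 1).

b = (-8/11, -17/11)
c = (0, 1)
Σ b_i: (-8/11)·1 + (-17/11)·1 = -25/11 ≠ 1 ⇒ order 0.

0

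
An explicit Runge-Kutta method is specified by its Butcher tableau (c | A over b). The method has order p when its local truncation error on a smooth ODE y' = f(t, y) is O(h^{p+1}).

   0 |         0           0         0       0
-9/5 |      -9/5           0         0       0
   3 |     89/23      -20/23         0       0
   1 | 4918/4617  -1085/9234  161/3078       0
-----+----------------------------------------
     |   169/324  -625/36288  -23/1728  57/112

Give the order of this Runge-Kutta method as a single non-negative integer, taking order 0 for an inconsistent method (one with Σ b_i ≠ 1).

4

b = (169/324, -625/36288, -23/1728, 57/112)
c = (0, -9/5, 3, 1)
Ac = (0, 0, 36/23, 7/19)
Σ b_i: 169/324·1 + (-625/36288)·1 + (-23/1728)·1 + 57/112·1 = 1 ✓
b·c: (-625/36288)·(-9/5) + (-23/1728)·3 + 57/112·1 = 1/2 ✓
b·c²: (-625/36288)·81/25 + (-23/1728)·9 + 57/112·1 = 1/3 ✓
b·Ac: (-23/1728)·36/23 + 57/112·7/19 = 1/6 ✓
b·c³: (-625/36288)·(-729/125) + (-23/1728)·27 + 57/112·1 = 1/4 ✓
b·(c∘Ac): (-23/1728)·108/23 + 57/112·7/19 = 1/8 ✓
b·Ac²: (-23/1728)·(-324/115) + 57/112·77/855 = 1/12 ✓
b·A²c: 57/112·14/171 = 1/24 ✓; 4 stages ⇒ order 4.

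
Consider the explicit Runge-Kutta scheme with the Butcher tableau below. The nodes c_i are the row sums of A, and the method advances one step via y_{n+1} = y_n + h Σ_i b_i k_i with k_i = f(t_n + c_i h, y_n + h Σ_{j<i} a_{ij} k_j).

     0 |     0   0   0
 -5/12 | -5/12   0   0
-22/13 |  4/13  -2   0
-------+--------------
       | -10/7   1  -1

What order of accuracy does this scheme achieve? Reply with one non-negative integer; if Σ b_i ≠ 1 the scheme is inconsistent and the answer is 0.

0

b = (-10/7, 1, -1)
c = (0, -5/12, -22/13)
Ac = (0, 0, 5/6)
Σ b_i: (-10/7)·1 + 1·1 + (-1)·1 = -10/7 ≠ 1 ⇒ order 0.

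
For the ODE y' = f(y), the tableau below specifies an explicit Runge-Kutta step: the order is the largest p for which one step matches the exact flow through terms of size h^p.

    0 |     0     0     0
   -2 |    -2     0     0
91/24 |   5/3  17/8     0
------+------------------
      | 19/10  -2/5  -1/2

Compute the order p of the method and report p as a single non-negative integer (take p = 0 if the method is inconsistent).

1

b = (19/10, -2/5, -1/2)
c = (0, -2, 91/24)
Ac = (0, 0, -17/4)
Σ b_i: 19/10·1 + (-2/5)·1 + (-1/2)·1 = 1 ✓
b·c: (-2/5)·(-2) + (-1/2)·91/24 = -263/240 ≠ 1/2 ⇒ order 1.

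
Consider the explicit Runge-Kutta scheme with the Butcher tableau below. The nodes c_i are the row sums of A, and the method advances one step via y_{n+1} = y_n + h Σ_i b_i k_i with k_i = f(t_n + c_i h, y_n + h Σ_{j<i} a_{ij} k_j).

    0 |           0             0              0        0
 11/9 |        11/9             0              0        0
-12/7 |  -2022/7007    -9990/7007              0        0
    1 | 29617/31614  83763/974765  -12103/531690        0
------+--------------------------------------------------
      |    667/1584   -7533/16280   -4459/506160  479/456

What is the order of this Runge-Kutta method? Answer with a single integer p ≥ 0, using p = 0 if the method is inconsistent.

4

b = (667/1584, -7533/16280, -4459/506160, 479/456)
c = (0, 11/9, -12/7, 1)
Ac = (0, 0, -1110/637, 69/479)
Σ b_i: 667/1584·1 + (-7533/16280)·1 + (-4459/506160)·1 + 479/456·1 = 1 ✓
b·c: (-7533/16280)·11/9 + (-4459/506160)·(-12/7) + 479/456·1 = 1/2 ✓
b·c²: (-7533/16280)·121/81 + (-4459/506160)·144/49 + 479/456·1 = 1/3 ✓
b·Ac: (-4459/506160)·(-1110/637) + 479/456·69/479 = 1/6 ✓
b·c³: (-7533/16280)·1331/729 + (-4459/506160)·(-1728/343) + 479/456·1 = 1/4 ✓
b·(c∘Ac): (-4459/506160)·13320/4459 + 479/456·69/479 = 1/8 ✓
b·Ac²: (-4459/506160)·(-4070/1911) + 479/456·265/4311 = 1/12 ✓
b·A²c: 479/456·19/479 = 1/24 ✓; 4 stages ⇒ order 4.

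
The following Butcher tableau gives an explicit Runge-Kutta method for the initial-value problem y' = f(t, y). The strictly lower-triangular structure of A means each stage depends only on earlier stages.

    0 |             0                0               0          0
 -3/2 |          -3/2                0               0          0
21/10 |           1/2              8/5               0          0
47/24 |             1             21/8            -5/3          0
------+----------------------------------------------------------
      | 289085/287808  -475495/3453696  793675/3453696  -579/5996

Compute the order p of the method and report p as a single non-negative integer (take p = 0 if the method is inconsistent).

3

b = (289085/287808, -475495/3453696, 793675/3453696, -579/5996)
c = (0, -3/2, 21/10, 47/24)
Ac = (0, 0, -12/5, -119/16)
Σ b_i: 289085/287808·1 + (-475495/3453696)·1 + 793675/3453696·1 + (-579/5996)·1 = 1 ✓
b·c: (-475495/3453696)·(-3/2) + 793675/3453696·21/10 + (-579/5996)·47/24 = 1/2 ✓
b·c²: (-475495/3453696)·9/4 + 793675/3453696·441/100 + (-579/5996)·2209/576 = 1/3 ✓
b·Ac: 793675/3453696·(-12/5) + (-579/5996)·(-119/16) = 1/6 ✓
b·c³: (-475495/3453696)·(-27/8) + 793675/3453696·9261/1000 + (-579/5996)·103823/13824 = 258011597/138147840 ≠ 1/4 ⇒ order 3.
b·(c∘Ac): 793675/3453696·(-126/25) + (-579/5996)·(-5593/384) = 190533/767488 ≠ 1/8
b·Ac²: 793675/3453696·18/5 + (-579/5996)·(-231/160) = 14491/14990 ≠ 1/12
b·A²c: (-579/5996)·4 = -579/1499 ≠ 1/24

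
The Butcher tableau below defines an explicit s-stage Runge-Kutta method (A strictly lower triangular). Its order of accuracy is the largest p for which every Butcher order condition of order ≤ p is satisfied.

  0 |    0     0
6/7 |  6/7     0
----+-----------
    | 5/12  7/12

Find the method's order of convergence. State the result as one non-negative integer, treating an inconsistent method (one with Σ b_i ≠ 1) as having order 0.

2

b = (5/12, 7/12)
c = (0, 6/7)
Σ b_i: 5/12·1 + 7/12·1 = 1 ✓
b·c: 7/12·6/7 = 1/2 ✓; 2 stages ⇒ order 2.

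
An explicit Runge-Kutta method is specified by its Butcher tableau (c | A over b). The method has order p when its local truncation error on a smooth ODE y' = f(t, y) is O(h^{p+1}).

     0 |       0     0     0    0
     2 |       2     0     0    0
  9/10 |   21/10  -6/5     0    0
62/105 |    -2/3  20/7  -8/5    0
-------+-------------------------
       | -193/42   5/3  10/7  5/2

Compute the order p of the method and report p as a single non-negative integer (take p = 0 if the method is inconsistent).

1

b = (-193/42, 5/3, 10/7, 5/2)
c = (0, 2, 9/10, 62/105)
Ac = (0, 0, -12/5, 748/175)
Σ b_i: (-193/42)·1 + 5/3·1 + 10/7·1 + 5/2·1 = 1 ✓
b·c: 5/3·2 + 10/7·9/10 + 5/2·62/105 = 128/21 ≠ 1/2 ⇒ order 1.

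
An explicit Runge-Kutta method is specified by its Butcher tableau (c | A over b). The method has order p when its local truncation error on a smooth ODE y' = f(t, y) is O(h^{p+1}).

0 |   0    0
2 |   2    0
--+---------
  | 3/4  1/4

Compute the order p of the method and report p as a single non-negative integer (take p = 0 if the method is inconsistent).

b = (3/4, 1/4)
c = (0, 2)
Σ b_i: 3/4·1 + 1/4·1 = 1 ✓
b·c: 1/4·2 = 1/2 ✓; 2 stages ⇒ order 2.

2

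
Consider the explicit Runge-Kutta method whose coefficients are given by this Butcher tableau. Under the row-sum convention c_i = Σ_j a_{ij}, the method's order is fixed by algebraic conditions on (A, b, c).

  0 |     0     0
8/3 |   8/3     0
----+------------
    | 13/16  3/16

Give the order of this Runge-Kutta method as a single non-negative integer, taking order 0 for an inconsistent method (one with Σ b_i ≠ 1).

b = (13/16, 3/16)
c = (0, 8/3)
Σ b_i: 13/16·1 + 3/16·1 = 1 ✓
b·c: 3/16·8/3 = 1/2 ✓; 2 stages ⇒ order 2.

2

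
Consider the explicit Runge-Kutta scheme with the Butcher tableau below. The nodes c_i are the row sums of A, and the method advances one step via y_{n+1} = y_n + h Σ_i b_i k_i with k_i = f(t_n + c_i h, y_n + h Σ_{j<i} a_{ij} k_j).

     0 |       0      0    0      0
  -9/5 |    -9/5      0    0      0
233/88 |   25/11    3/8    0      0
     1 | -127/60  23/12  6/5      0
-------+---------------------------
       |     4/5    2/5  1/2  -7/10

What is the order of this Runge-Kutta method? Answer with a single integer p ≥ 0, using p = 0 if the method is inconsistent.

1

b = (4/5, 2/5, 1/2, -7/10)
c = (0, -9/5, 233/88, 1)
Ac = (0, 0, -27/40, -3/11)
Σ b_i: 4/5·1 + 2/5·1 + 1/2·1 + (-7/10)·1 = 1 ✓
b·c: 2/5·(-9/5) + 1/2·233/88 + (-7/10)·1 = -423/4400 ≠ 1/2 ⇒ order 1.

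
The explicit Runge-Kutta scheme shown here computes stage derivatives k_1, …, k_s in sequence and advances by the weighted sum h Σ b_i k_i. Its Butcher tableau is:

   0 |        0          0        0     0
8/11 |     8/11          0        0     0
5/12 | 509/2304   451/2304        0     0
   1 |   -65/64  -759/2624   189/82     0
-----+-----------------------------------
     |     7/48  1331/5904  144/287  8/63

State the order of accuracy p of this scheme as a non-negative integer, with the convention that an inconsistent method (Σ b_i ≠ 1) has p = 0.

b = (7/48, 1331/5904, 144/287, 8/63)
c = (0, 8/11, 5/12, 1)
Ac = (0, 0, 41/288, 3/4)
Σ b_i: 7/48·1 + 1331/5904·1 + 144/287·1 + 8/63·1 = 1 ✓
b·c: 1331/5904·8/11 + 144/287·5/12 + 8/63·1 = 1/2 ✓
b·c²: 1331/5904·64/121 + 144/287·25/144 + 8/63·1 = 1/3 ✓
b·Ac: 144/287·41/288 + 8/63·3/4 = 1/6 ✓
b·c³: 1331/5904·512/1331 + 144/287·125/1728 + 8/63·1 = 1/4 ✓
b·(c∘Ac): 144/287·205/3456 + 8/63·3/4 = 1/8 ✓
b·Ac²: 144/287·41/396 + 8/63·87/352 = 1/12 ✓
b·A²c: 8/63·21/64 = 1/24 ✓; 4 stages ⇒ order 4.

4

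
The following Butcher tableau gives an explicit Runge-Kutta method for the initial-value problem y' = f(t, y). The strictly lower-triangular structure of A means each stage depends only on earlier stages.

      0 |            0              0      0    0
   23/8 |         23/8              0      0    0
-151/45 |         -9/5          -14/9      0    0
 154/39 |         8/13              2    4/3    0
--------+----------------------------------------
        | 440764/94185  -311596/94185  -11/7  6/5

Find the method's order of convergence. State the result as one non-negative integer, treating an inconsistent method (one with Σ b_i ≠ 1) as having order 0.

2

b = (440764/94185, -311596/94185, -11/7, 6/5)
c = (0, 23/8, -151/45, 154/39)
Ac = (0, 0, -161/36, 689/540)
Σ b_i: 440764/94185·1 + (-311596/94185)·1 + (-11/7)·1 + 6/5·1 = 1 ✓
b·c: (-311596/94185)·23/8 + (-11/7)·(-151/45) + 6/5·154/39 = 1/2 ✓
b·c²: (-311596/94185)·529/64 + (-11/7)·22801/2025 + 6/5·23716/1521 = -1009152149/38329200 ≠ 1/3 ⇒ order 2.
b·Ac: (-11/7)·(-161/36) + 6/5·689/540 = 7703/900 ≠ 1/6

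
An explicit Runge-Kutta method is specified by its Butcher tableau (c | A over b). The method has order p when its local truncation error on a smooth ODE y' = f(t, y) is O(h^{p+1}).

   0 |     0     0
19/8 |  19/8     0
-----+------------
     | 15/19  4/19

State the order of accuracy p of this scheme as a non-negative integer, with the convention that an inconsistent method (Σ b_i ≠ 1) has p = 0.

2

b = (15/19, 4/19)
c = (0, 19/8)
Σ b_i: 15/19·1 + 4/19·1 = 1 ✓
b·c: 4/19·19/8 = 1/2 ✓; 2 stages ⇒ order 2.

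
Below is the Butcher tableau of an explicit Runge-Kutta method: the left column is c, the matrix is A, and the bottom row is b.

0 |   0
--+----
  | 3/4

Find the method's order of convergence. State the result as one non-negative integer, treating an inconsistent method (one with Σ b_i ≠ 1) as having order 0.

0

b = (3/4)
c = (0)
Σ b_i: 3/4·1 = 3/4 ≠ 1 ⇒ order 0.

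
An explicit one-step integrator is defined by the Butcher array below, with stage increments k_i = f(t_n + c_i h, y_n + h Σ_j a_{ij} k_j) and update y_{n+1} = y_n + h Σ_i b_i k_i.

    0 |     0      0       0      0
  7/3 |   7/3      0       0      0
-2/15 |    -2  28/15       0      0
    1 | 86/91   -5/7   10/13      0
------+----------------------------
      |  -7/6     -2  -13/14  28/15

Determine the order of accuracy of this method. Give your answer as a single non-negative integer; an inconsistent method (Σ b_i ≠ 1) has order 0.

0

b = (-7/6, -2, -13/14, 28/15)
c = (0, 7/3, -2/15, 1)
Ac = (0, 0, 196/45, -23/13)
Σ b_i: (-7/6)·1 + (-2)·1 + (-13/14)·1 + 28/15·1 = -78/35 ≠ 1 ⇒ order 0.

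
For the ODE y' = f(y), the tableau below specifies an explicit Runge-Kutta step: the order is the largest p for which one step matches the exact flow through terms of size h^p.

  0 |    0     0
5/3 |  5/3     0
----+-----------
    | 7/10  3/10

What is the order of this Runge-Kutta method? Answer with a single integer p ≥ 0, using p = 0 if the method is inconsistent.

2

b = (7/10, 3/10)
c = (0, 5/3)
Σ b_i: 7/10·1 + 3/10·1 = 1 ✓
b·c: 3/10·5/3 = 1/2 ✓; 2 stages ⇒ order 2.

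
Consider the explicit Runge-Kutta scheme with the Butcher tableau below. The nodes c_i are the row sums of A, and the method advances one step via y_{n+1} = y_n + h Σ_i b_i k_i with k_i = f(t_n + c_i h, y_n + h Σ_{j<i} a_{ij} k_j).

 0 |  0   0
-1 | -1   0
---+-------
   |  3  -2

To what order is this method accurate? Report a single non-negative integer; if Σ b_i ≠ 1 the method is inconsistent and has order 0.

b = (3, -2)
c = (0, -1)
Σ b_i: 3·1 + (-2)·1 = 1 ✓
b·c: (-2)·(-1) = 2 ≠ 1/2 ⇒ order 1.

1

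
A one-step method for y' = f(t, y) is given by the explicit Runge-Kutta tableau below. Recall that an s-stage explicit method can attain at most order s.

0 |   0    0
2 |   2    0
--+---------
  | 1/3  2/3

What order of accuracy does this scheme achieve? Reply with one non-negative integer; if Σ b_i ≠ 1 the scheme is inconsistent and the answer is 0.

b = (1/3, 2/3)
c = (0, 2)
Σ b_i: 1/3·1 + 2/3·1 = 1 ✓
b·c: 2/3·2 = 4/3 ≠ 1/2 ⇒ order 1.

1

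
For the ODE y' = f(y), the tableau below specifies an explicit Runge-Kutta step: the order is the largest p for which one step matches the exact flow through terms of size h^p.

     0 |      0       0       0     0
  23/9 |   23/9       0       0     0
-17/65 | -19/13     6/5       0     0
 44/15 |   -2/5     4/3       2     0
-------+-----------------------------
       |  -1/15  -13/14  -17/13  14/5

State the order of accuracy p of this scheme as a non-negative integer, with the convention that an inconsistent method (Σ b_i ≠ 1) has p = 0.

0

b = (-1/15, -13/14, -17/13, 14/5)
c = (0, 23/9, -17/65, 44/15)
Ac = (0, 0, 46/15, 5062/1755)
Σ b_i: (-1/15)·1 + (-13/14)·1 + (-17/13)·1 + 14/5·1 = 1357/2730 ≠ 1 ⇒ order 0.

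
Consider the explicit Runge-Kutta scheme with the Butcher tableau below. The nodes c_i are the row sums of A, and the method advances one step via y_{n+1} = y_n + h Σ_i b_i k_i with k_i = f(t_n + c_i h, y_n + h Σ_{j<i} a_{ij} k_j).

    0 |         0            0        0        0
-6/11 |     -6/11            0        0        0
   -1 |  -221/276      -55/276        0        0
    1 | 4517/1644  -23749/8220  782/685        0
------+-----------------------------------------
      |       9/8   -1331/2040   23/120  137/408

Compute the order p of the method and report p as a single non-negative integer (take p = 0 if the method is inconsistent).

4

b = (9/8, -1331/2040, 23/120, 137/408)
c = (0, -6/11, -1, 1)
Ac = (0, 0, 5/46, 119/274)
Σ b_i: 9/8·1 + (-1331/2040)·1 + 23/120·1 + 137/408·1 = 1 ✓
b·c: (-1331/2040)·(-6/11) + 23/120·(-1) + 137/408·1 = 1/2 ✓
b·c²: (-1331/2040)·36/121 + 23/120·1 + 137/408·1 = 1/3 ✓
b·Ac: 23/120·5/46 + 137/408·119/274 = 1/6 ✓
b·c³: (-1331/2040)·(-216/1331) + 23/120·(-1) + 137/408·1 = 1/4 ✓
b·(c∘Ac): 23/120·(-5/46) + 137/408·119/274 = 1/8 ✓
b·Ac²: 23/120·(-15/253) + 137/408·425/1507 = 1/12 ✓
b·A²c: 137/408·17/137 = 1/24 ✓; 4 stages ⇒ order 4.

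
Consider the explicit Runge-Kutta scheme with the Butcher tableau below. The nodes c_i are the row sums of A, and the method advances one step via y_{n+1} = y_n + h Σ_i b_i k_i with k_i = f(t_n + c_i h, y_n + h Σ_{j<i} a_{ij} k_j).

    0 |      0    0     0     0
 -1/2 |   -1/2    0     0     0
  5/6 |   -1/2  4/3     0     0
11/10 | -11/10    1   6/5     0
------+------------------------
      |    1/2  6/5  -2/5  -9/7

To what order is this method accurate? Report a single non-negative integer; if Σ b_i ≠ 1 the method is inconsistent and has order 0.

0

b = (1/2, 6/5, -2/5, -9/7)
c = (0, -1/2, 5/6, 11/10)
Ac = (0, 0, -2/3, 1/2)
Σ b_i: 1/2·1 + 6/5·1 + (-2/5)·1 + (-9/7)·1 = 1/70 ≠ 1 ⇒ order 0.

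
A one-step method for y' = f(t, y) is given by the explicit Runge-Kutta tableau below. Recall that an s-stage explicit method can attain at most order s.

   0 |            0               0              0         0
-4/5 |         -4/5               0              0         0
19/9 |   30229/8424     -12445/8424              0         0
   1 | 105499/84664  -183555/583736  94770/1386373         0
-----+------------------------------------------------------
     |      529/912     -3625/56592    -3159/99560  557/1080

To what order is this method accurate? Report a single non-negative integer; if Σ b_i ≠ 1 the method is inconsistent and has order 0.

4

b = (529/912, -3625/56592, -3159/99560, 557/1080)
c = (0, -4/5, 19/9, 1)
Ac = (0, 0, 2489/2106, 441/1114)
Σ b_i: 529/912·1 + (-3625/56592)·1 + (-3159/99560)·1 + 557/1080·1 = 1 ✓
b·c: (-3625/56592)·(-4/5) + (-3159/99560)·19/9 + 557/1080·1 = 1/2 ✓
b·c²: (-3625/56592)·16/25 + (-3159/99560)·361/81 + 557/1080·1 = 1/3 ✓
b·Ac: (-3159/99560)·2489/2106 + 557/1080·441/1114 = 1/6 ✓
b·c³: (-3625/56592)·(-64/125) + (-3159/99560)·6859/729 + 557/1080·1 = 1/4 ✓
b·(c∘Ac): (-3159/99560)·47291/18954 + 557/1080·441/1114 = 1/8 ✓
b·Ac²: (-3159/99560)·(-4978/5265) + 557/1080·288/2785 = 1/12 ✓
b·A²c: 557/1080·45/557 = 1/24 ✓; 4 stages ⇒ order 4.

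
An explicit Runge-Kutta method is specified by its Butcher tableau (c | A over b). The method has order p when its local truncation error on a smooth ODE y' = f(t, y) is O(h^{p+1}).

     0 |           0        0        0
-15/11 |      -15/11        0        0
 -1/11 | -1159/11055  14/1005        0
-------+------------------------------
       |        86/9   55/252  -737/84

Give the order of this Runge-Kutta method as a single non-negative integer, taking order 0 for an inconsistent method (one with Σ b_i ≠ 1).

3

b = (86/9, 55/252, -737/84)
c = (0, -15/11, -1/11)
Ac = (0, 0, -14/737)
Σ b_i: 86/9·1 + 55/252·1 + (-737/84)·1 = 1 ✓
b·c: 55/252·(-15/11) + (-737/84)·(-1/11) = 1/2 ✓
b·c²: 55/252·225/121 + (-737/84)·1/121 = 1/3 ✓
b·Ac: (-737/84)·(-14/737) = 1/6 ✓; 3 stages ⇒ order 3.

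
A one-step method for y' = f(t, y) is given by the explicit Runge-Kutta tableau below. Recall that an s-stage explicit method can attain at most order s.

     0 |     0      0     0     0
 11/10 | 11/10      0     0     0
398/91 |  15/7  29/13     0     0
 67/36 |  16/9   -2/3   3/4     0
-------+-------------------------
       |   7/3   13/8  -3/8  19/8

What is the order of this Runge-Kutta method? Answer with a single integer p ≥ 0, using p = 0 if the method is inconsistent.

0

b = (7/3, 13/8, -3/8, 19/8)
c = (0, 11/10, 398/91, 67/36)
Ac = (0, 0, 319/130, 6953/2730)
Σ b_i: 7/3·1 + 13/8·1 + (-3/8)·1 + 19/8·1 = 143/24 ≠ 1 ⇒ order 0.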